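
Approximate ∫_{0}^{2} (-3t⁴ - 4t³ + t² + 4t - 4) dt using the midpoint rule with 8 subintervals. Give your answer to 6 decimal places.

h = (2 − 0)/8 = 0.25.
Midpoints m₁,…,m₈ = 0.125, 0.375, 0.625, 0.875, 1.125, 1.375, 1.625, 1.875.
f(m₁)=-3.492919921875, f(m₂)=-2.629638671875, f(m₃)=-2.543701171875, f(m₄)=-4.172607421875, f(m₅)=-8.735107421875, f(m₆)=-17.731201171875, f(m₇)=-32.942138671875, f(m₈)=-56.430419921875.
h·[f(m₁) + f(m₂) + f(m₃) + f(m₄) + f(m₅) + f(m₆) + f(m₇) + f(m₈)] = 0.25·(-128.677734375) = -32.169434.

-32.169434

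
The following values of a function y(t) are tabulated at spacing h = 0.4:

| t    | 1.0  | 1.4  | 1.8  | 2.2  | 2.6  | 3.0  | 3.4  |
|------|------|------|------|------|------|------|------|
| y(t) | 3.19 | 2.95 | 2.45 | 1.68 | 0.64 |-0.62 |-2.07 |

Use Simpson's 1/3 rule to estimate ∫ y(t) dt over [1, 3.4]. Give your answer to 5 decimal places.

3.11200

h = 0.4, n = 6.
(h/3)·[y₀ + 4y₁ + 2y₂ + 4y₃ + 2y₄ + 4y₅ + y₆] = 0.133333·(23.34) = 3.11200.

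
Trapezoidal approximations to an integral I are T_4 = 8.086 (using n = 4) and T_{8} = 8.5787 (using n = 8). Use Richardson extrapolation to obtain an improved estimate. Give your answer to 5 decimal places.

R = (4·T_{8} − T_4) / 3 = (4·8.5787 − 8.086)/3 = (26.2288)/3 = 8.74293.

8.74293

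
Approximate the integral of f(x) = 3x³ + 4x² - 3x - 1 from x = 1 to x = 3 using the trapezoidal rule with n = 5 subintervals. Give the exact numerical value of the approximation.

81.84

h = (3 − 1)/5 = 0.4.
Nodes x₀,…,x₅ = 1, 1.4, 1.8, 2.2, 2.6, 3.
f(x) = 3x³ + 4x² - 3x - 1: f₀=3, f₁=10.872, f₂=24.056, f₃=43.704, f₄=70.968, f₅=107.
(h/2)·[f₀ + 2f₁ + 2f₂ + 2f₃ + 2f₄ + f₅] = 0.2·(409.2) = 81.84.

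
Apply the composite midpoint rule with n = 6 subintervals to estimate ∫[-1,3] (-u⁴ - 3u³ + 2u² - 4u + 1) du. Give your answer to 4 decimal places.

-99.0453

h = (3 − (-1))/6 = 0.666667.
Midpoints m₁,…,m₆ = -0.666667, 0, 0.666667, 1.333333, 2, 2.666667.
f(m₁)=5.246914, f(m₂)=1, f(m₃)=-1.864198, f(m₄)=-11.049383, f(m₅)=-39, f(m₆)=-102.901235.
h·[f(m₁) + f(m₂) + f(m₃) + f(m₄) + f(m₅) + f(m₆)] = 0.666667·(-148.567901) = -99.0453.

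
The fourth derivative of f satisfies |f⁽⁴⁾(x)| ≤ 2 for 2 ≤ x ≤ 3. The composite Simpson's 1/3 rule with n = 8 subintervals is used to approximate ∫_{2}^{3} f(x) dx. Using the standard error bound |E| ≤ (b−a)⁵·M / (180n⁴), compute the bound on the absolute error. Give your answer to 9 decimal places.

0.000002713

|E| ≤ (1)⁵·2 / (180·8⁴) = 2/737280 = 0.000002713.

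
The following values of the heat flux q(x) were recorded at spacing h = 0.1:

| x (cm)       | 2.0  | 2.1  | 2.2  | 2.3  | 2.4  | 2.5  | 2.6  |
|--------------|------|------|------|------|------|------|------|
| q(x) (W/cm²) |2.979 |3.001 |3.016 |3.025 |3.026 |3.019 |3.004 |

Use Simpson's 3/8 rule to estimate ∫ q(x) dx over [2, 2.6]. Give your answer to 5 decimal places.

1.80821

h = 0.1, n = 6.
(3h/8)·[y₀ + 3y₁ + 3y₂ + 2y₃ + 3y₄ + 3y₅ + y₆] = 0.0375·(48.219) = 1.80821.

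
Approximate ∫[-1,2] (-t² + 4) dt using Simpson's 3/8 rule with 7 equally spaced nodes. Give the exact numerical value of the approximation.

9

h = (2 − (-1))/6 = 0.5.
Nodes t₀,…,t₆ = -1, -0.5, 0, 0.5, 1, 1.5, 2.
f(t) = -t² + 4: f₀=3, f₁=3.75, f₂=4, f₃=3.75, f₄=3, f₅=1.75, f₆=0.
(3h/8)·[f₀ + 3f₁ + 3f₂ + 2f₃ + 3f₄ + 3f₅ + f₆] = 0.1875·(48) = 9.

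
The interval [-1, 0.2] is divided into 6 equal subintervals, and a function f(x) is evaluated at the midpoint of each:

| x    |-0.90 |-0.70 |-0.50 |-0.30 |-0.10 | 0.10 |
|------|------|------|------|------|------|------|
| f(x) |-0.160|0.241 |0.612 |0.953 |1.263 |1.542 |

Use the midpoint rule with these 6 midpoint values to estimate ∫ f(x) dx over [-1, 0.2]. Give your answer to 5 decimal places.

0.89020

h = 0.2, n = 6.
h·[y(m₁) + y(m₂) + y(m₃) + y(m₄) + y(m₅) + y(m₆)] = 0.2·(4.451) = 0.89020.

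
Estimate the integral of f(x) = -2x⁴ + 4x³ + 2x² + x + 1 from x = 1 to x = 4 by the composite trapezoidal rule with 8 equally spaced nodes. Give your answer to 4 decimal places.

-106.4688

h = (4 − 1)/7 = 0.428571.
Nodes x₀,…,x₇ = 1, 1.428571, 1.857143, 2.285714, 2.714286, 3.142857, 3.571429, 4.
f(x) = -2x⁴ + 4x³ + 2x² + x + 1: f₀=6, f₁=9.842149, f₂=11.585173, f₃=6.910870, f₄=-10.118284, f₅=-47.059142, f₆=-113.087880, f₇=-219.
(h/2)·[f₀ + 2f₁ + 2f₂ + 2f₃ + 2f₄ + 2f₅ + 2f₆ + f₇] = 0.214286·(-496.854227) = -106.4688.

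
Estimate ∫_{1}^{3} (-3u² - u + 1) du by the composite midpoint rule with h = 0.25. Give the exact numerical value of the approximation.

-27.96875

h = (3 − 1)/8 = 0.25.
Midpoints m₁,…,m₈ = 1.125, 1.375, 1.625, 1.875, 2.125, 2.375, 2.625, 2.875.
f(m₁)=-3.921875, f(m₂)=-6.046875, f(m₃)=-8.546875, f(m₄)=-11.421875, f(m₅)=-14.671875, f(m₆)=-18.296875, f(m₇)=-22.296875, f(m₈)=-26.671875.
h·[f(m₁) + f(m₂) + f(m₃) + f(m₄) + f(m₅) + f(m₆) + f(m₇) + f(m₈)] = 0.25·(-111.875) = -27.96875.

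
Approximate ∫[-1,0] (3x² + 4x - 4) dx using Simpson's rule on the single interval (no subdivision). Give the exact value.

-5

S = (b−a)/6 · [f(-1) + 4f(-0.5) + f(0)] = 0.166667·[(-5) + 4·(-5.25) + (-4)] = -5.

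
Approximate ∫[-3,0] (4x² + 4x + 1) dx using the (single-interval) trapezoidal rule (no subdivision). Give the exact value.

39

T = (b−a)/2 · [f(-3) + f(0)] = 1.5·[25 + 1] = 39.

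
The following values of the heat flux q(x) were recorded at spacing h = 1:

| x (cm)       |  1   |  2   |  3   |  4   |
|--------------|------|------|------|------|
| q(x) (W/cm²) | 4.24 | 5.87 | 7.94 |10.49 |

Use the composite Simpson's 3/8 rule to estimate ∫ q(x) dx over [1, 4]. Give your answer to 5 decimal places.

h = 1, n = 3.
(3h/8)·[y₀ + 3y₁ + 3y₂ + y₃] = 0.375·(56.16) = 21.06000.

21.06000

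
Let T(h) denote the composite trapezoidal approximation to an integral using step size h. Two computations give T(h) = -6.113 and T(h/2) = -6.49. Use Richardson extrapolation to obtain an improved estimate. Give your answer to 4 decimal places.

R = (4·T(h/2) − T(h)) / 3 = (4·(-6.49) − (-6.113))/3 = (-19.847)/3 = -6.6157.

-6.6157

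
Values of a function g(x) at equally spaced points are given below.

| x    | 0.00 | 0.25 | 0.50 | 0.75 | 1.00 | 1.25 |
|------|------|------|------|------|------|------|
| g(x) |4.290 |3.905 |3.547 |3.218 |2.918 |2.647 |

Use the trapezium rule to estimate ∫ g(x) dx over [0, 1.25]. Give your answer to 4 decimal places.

4.2641

h = 0.25, n = 5.
(h/2)·[y₀ + 2y₁ + 2y₂ + 2y₃ + 2y₄ + y₅] = 0.125·(34.113) = 4.2641.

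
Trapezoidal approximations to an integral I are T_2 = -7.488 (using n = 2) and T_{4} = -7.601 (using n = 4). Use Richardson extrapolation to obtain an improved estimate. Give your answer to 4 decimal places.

-7.6387

R = (4·T_{4} − T_2) / 3 = (4·(-7.601) − (-7.488))/3 = (-22.916)/3 = -7.6387.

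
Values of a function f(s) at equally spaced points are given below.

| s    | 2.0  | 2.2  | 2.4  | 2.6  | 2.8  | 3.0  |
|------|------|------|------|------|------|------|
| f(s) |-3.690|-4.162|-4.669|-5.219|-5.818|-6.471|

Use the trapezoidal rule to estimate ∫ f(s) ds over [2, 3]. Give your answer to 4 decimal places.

-4.9897

h = 0.2, n = 5.
(h/2)·[y₀ + 2y₁ + 2y₂ + 2y₃ + 2y₄ + y₅] = 0.1·(-49.897) = -4.9897.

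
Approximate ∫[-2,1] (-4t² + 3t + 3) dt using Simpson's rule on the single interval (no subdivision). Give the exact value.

-7.5

S = (b−a)/6 · [f(-2) + 4f(-0.5) + f(1)] = 0.5·[(-19) + 4·0.5 + 2] = -7.5.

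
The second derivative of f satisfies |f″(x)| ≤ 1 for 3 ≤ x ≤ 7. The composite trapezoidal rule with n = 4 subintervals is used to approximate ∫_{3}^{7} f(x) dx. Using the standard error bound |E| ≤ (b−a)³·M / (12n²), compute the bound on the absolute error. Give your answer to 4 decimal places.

0.3333

|E| ≤ (4)³·1 / (12·4²) = 64/192 = 0.3333.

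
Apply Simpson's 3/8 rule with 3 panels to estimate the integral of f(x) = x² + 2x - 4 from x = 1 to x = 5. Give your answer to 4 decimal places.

h = (5 − 1)/3 = 1.333333.
Nodes x₀,…,x₃ = 1, 2.333333, 3.666667, 5.
f(x) = x² + 2x - 4: f₀=-1, f₁=6.111111, f₂=16.777778, f₃=31.
(3h/8)·[f₀ + 3f₁ + 3f₂ + f₃] = 0.5·(98.666667) = 49.3333.

49.3333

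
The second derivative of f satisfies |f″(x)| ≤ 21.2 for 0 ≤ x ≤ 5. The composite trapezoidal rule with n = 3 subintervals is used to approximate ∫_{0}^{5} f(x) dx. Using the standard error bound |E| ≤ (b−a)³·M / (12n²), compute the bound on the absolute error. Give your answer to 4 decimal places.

|E| ≤ (5)³·21.2 / (12·3²) = 2650/108 = 24.5370.

24.5370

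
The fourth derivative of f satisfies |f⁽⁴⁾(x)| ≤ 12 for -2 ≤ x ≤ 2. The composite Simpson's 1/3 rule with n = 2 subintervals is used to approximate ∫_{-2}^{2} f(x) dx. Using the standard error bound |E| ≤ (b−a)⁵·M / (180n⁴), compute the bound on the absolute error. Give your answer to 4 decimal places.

|E| ≤ (4)⁵·12 / (180·2⁴) = 12288/2880 = 4.2667.

4.2667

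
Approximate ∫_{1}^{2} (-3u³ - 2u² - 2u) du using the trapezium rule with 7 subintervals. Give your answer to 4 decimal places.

-18.9694

h = (2 − 1)/7 = 0.142857.
Nodes u₀,…,u₇ = 1, 1.142857, 1.285714, 1.428571, 1.571429, 1.714286, 1.857143, 2.
f(u) = -3u³ - 2u² - 2u: f₀=-7, f₁=-9.376093, f₂=-12.253644, f₃=-15.685131, f₄=-19.723032, f₅=-24.419825, f₆=-29.827988, f₇=-36.
(h/2)·[f₀ + 2f₁ + 2f₂ + 2f₃ + 2f₄ + 2f₅ + 2f₆ + f₇] = 0.071429·(-265.571429) = -18.9694.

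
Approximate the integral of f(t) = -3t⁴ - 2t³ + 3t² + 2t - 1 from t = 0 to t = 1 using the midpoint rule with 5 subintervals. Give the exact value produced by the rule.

-0.08014

h = (1 − 0)/5 = 0.2.
Midpoints m₁,…,m₅ = 0.1, 0.3, 0.5, 0.7, 0.9.
f(m₁)=-0.7723, f(m₂)=-0.2083, f(m₃)=0.3125, f(m₄)=0.4637, f(m₅)=-0.1963.
h·[f(m₁) + f(m₂) + f(m₃) + f(m₄) + f(m₅)] = 0.2·(-0.4007) = -0.08014.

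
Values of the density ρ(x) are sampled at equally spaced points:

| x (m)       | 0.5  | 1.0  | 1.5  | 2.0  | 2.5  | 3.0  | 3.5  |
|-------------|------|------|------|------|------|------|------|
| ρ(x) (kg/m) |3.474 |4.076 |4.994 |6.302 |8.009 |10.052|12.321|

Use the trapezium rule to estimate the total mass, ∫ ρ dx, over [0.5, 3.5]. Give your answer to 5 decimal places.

h = 0.5, n = 6.
(h/2)·[y₀ + 2y₁ + 2y₂ + 2y₃ + 2y₄ + 2y₅ + y₆] = 0.25·(82.661) = 20.66525.

20.66525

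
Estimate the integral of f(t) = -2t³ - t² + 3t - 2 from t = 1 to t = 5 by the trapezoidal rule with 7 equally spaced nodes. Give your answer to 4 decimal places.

-330.9630

h = (5 − 1)/6 = 0.666667.
Nodes t₀,…,t₆ = 1, 1.666667, 2.333333, 3, 3.666667, 4.333333, 5.
f(t) = -2t³ - t² + 3t - 2: f₀=-2, f₁=-9.037037, f₂=-25.851852, f₃=-56, f₄=-103.037037, f₅=-170.518519, f₆=-262.
(h/2)·[f₀ + 2f₁ + 2f₂ + 2f₃ + 2f₄ + 2f₅ + f₆] = 0.333333·(-992.888889) = -330.9630.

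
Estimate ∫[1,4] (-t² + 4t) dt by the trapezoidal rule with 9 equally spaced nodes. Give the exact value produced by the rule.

8.9296875

h = (4 − 1)/8 = 0.375.
Nodes t₀,…,t₈ = 1, 1.375, 1.75, 2.125, 2.5, 2.875, 3.25, 3.625, 4.
f(t) = -t² + 4t: f₀=3, f₁=3.609375, f₂=3.9375, f₃=3.984375, f₄=3.75, f₅=3.234375, f₆=2.4375, f₇=1.359375, f₈=0.
(h/2)·[f₀ + 2f₁ + 2f₂ + 2f₃ + 2f₄ + 2f₅ + 2f₆ + 2f₇ + f₈] = 0.1875·(47.625) = 8.9296875.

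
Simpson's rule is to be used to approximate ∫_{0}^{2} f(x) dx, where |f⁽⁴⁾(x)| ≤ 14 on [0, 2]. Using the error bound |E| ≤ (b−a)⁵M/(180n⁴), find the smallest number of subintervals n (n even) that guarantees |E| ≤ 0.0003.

10

Need 448/(180n⁴) ≤ 0.0003.
n⁴ ≥ 448/(180·0.0003) = 8296.3 ⇒ n ≥ 9.5438, so the smallest even n is 10. (n must be even for Simpson's rule.)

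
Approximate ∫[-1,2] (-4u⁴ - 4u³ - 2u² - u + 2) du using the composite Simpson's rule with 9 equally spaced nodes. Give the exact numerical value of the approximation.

-42.931640625

h = (2 − (-1))/8 = 0.375.
Nodes u₀,…,u₈ = -1, -0.625, -0.25, 0.125, 0.5, 0.875, 1.25, 1.625, 2.
f(u) = -4u⁴ - 4u³ - 2u² - u + 2: f₀=1, f₁=2.2099609375, f₂=2.171875, f₃=1.8349609375, f₄=0.25, f₅=-5.4306640625, f₆=-19.953125, f₇=-49.9619140625, f₈=-104.
(h/3)·[f₀ + 4f₁ + 2f₂ + 4f₃ + 2f₄ + 4f₅ + 2f₆ + 4f₇ + f₈] = 0.125·(-343.453125) = -42.931640625.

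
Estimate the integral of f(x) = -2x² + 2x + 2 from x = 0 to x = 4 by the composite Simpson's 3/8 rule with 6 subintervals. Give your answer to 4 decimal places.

h = (4 − 0)/6 = 0.666667.
Nodes x₀,…,x₆ = 0, 0.666667, 1.333333, 2, 2.666667, 3.333333, 4.
f(x) = -2x² + 2x + 2: f₀=2, f₁=2.444444, f₂=1.111111, f₃=-2, f₄=-6.888889, f₅=-13.555556, f₆=-22.
(3h/8)·[f₀ + 3f₁ + 3f₂ + 2f₃ + 3f₄ + 3f₅ + f₆] = 0.25·(-74.666667) = -18.6667.

-18.6667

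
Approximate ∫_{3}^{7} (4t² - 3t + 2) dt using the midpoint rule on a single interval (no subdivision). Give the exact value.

348

M = (b−a)·f(5) = 4·(87) = 348.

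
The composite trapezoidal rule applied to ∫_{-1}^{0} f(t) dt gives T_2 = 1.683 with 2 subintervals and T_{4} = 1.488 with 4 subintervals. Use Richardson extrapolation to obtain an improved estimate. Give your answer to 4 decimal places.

1.4230

R = (4·T_{4} − T_2) / 3 = (4·1.488 − 1.683)/3 = (4.269)/3 = 1.4230.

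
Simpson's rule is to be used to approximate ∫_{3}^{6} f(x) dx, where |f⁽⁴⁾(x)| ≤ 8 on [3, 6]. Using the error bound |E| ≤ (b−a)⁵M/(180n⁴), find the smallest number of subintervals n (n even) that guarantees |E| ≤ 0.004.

8

Need 1944/(180n⁴) ≤ 0.004.
n⁴ ≥ 1944/(180·0.004) = 2700 ⇒ n ≥ 7.2084, so the smallest even n is 8. (n must be even for Simpson's rule.)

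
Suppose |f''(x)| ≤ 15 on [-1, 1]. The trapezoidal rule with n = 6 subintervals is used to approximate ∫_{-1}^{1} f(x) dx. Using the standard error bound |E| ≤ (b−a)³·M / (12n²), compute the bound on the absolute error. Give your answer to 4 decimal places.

0.2778

|E| ≤ (2)³·15 / (12·6²) = 120/432 = 0.2778.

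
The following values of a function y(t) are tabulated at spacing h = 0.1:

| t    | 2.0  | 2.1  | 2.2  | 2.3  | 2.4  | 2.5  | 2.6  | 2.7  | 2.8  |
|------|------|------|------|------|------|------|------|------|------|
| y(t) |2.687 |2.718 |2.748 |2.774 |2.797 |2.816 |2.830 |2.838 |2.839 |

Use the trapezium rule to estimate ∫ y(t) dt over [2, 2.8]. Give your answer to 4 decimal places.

2.2284

h = 0.1, n = 8.
(h/2)·[y₀ + 2y₁ + 2y₂ + 2y₃ + 2y₄ + 2y₅ + 2y₆ + 2y₇ + y₈] = 0.05·(44.568) = 2.2284.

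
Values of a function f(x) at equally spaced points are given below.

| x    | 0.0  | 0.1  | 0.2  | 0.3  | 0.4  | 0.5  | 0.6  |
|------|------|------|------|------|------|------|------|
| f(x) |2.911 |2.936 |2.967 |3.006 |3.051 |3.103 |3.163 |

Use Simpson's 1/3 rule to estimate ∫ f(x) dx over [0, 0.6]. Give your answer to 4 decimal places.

h = 0.1, n = 6.
(h/3)·[y₀ + 4y₁ + 2y₂ + 4y₃ + 2y₄ + 4y₅ + y₆] = 0.033333·(54.290) = 1.8097.

1.8097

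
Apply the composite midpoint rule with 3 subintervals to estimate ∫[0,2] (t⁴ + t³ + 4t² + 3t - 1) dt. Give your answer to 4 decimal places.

h = (2 − 0)/3 = 0.666667.
Midpoints m₁,…,m₃ = 0.333333, 1, 1.666667.
f(m₁)=0.493827, f(m₂)=8, f(m₃)=27.456790.
h·[f(m₁) + f(m₂) + f(m₃)] = 0.666667·(35.950617) = 23.9671.

23.9671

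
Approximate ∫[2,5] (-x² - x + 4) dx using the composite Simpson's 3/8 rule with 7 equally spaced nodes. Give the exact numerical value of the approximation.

h = (5 − 2)/6 = 0.5.
Nodes x₀,…,x₆ = 2, 2.5, 3, 3.5, 4, 4.5, 5.
f(x) = -x² - x + 4: f₀=-2, f₁=-4.75, f₂=-8, f₃=-11.75, f₄=-16, f₅=-20.75, f₆=-26.
(3h/8)·[f₀ + 3f₁ + 3f₂ + 2f₃ + 3f₄ + 3f₅ + f₆] = 0.1875·(-200) = -37.5.

-37.5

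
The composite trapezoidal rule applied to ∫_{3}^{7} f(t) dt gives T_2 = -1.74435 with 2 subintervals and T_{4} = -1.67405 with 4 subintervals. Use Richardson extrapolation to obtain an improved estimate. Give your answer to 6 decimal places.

R = (4·T_{4} − T_2) / 3 = (4·(-1.67405) − (-1.74435))/3 = (-4.95185)/3 = -1.650617.

-1.650617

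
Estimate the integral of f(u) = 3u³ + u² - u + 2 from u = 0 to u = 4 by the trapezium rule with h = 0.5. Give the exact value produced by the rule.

216.5

h = (4 − 0)/8 = 0.5.
Nodes u₀,…,u₈ = 0, 0.5, 1, 1.5, 2, 2.5, 3, 3.5, 4.
f(u) = 3u³ + u² - u + 2: f₀=2, f₁=2.125, f₂=5, f₃=12.875, f₄=28, f₅=52.625, f₆=89, f₇=139.375, f₈=206.
(h/2)·[f₀ + 2f₁ + 2f₂ + 2f₃ + 2f₄ + 2f₅ + 2f₆ + 2f₇ + f₈] = 0.25·(866) = 216.5.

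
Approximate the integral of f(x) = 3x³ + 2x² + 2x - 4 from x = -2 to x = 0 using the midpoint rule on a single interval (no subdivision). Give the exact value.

M = (b−a)·f(-1) = 2·(-7) = -14.

-14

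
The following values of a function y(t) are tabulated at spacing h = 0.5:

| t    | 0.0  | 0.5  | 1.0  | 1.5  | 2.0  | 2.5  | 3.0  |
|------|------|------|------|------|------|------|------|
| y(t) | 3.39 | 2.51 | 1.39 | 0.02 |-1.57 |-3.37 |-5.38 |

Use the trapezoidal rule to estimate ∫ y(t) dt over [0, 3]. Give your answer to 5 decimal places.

-1.00750

h = 0.5, n = 6.
(h/2)·[y₀ + 2y₁ + 2y₂ + 2y₃ + 2y₄ + 2y₅ + y₆] = 0.25·(-4.03) = -1.00750.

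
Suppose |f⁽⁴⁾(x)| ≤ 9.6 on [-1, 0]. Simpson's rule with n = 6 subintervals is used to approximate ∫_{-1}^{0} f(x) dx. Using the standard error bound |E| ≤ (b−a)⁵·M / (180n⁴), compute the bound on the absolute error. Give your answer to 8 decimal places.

0.00004115

|E| ≤ (1)⁵·9.6 / (180·6⁴) = 9.6/233280 = 0.00004115.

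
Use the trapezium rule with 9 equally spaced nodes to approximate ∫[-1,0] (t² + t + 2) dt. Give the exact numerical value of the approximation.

1.8359375

h = (0 − (-1))/8 = 0.125.
Nodes t₀,…,t₈ = -1, -0.875, -0.75, -0.625, -0.5, -0.375, -0.25, -0.125, 0.
f(t) = t² + t + 2: f₀=2, f₁=1.890625, f₂=1.8125, f₃=1.765625, f₄=1.75, f₅=1.765625, f₆=1.8125, f₇=1.890625, f₈=2.
(h/2)·[f₀ + 2f₁ + 2f₂ + 2f₃ + 2f₄ + 2f₅ + 2f₆ + 2f₇ + f₈] = 0.0625·(29.375) = 1.8359375.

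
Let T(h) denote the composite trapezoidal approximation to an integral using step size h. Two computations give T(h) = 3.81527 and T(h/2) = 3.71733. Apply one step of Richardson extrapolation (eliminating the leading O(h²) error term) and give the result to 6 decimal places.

R = (4·T(h/2) − T(h)) / 3 = (4·3.71733 − 3.81527)/3 = (11.05405)/3 = 3.684683.

3.684683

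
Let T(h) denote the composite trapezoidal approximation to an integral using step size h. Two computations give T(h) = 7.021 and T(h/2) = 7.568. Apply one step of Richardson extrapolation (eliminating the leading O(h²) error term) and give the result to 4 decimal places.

7.7503

R = (4·T(h/2) − T(h)) / 3 = (4·7.568 − 7.021)/3 = (23.251)/3 = 7.7503.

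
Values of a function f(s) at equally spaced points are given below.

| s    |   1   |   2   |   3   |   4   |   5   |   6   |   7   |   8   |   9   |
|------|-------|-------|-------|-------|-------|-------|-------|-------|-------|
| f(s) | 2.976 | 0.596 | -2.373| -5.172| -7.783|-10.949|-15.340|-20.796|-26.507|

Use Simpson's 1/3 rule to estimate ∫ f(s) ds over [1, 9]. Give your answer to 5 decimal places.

-73.26900

h = 1, n = 8.
(h/3)·[y₀ + 4y₁ + 2y₂ + 4y₃ + 2y₄ + 4y₅ + 2y₆ + 4y₇ + y₈] = 0.333333·(-219.807) = -73.26900.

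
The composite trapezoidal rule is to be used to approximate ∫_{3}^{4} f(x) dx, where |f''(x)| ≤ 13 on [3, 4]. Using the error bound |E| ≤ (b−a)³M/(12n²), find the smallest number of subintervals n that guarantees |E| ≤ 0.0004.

53

Need 13/(12n²) ≤ 0.0004.
n² ≥ 13/(12·0.0004) = 2708.33 ⇒ n ≥ 52.0416, so the smallest n is 53.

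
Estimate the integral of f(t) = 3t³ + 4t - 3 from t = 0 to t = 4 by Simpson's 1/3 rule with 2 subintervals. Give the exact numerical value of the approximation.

h = (4 − 0)/2 = 2.
Nodes t₀,…,t₂ = 0, 2, 4.
f(t) = 3t³ + 4t - 3: f₀=-3, f₁=29, f₂=205.
(h/3)·[f₀ + 4f₁ + f₂] = 0.666667·(318) = 212.

212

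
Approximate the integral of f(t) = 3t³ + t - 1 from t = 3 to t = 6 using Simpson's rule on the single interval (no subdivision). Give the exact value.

S = (b−a)/6 · [f(3) + 4f(4.5) + f(6)] = 0.5·[83 + 4·276.875 + 653] = 921.75.

921.75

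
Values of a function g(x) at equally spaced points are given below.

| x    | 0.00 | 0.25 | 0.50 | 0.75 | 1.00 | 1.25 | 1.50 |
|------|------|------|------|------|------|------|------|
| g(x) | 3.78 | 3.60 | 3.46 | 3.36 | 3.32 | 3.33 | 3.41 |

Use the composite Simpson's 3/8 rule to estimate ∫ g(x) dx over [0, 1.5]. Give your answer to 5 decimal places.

h = 0.25, n = 6.
(3h/8)·[y₀ + 3y₁ + 3y₂ + 2y₃ + 3y₄ + 3y₅ + y₆] = 0.09375·(55.04) = 5.16000.

5.16000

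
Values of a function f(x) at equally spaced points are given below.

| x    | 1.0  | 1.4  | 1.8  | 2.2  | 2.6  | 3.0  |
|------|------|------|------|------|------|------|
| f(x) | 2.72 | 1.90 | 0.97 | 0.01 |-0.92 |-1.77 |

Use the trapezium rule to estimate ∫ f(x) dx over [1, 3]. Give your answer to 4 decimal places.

h = 0.4, n = 5.
(h/2)·[y₀ + 2y₁ + 2y₂ + 2y₃ + 2y₄ + y₅] = 0.2·(4.87) = 0.9740.

0.9740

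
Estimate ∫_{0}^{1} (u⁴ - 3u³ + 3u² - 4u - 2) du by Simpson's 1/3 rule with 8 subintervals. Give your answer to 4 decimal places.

-3.5500

h = (1 − 0)/8 = 0.125.
Nodes u₀,…,u₈ = 0, 0.125, 0.25, 0.375, 0.5, 0.625, 0.75, 0.875, 1.
f(u) = u⁴ - 3u³ + 3u² - 4u - 2: f₀=-2, f₁=-2.458740234375, f₂=-2.85546875, f₃=-3.216552734375, f₄=-3.5625, f₅=-3.907958984375, f₆=-4.26171875, f₇=-4.626708984375, f₈=-5.
(h/3)·[f₀ + 4f₁ + 2f₂ + 4f₃ + 2f₄ + 4f₅ + 2f₆ + 4f₇ + f₈] = 0.041667·(-85.19921875) = -3.5500.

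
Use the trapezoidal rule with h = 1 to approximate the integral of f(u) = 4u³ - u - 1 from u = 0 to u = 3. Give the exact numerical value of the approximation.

h = (3 − 0)/3 = 1.
Nodes u₀,…,u₃ = 0, 1, 2, 3.
f(u) = 4u³ - u - 1: f₀=-1, f₁=2, f₂=29, f₃=104.
(h/2)·[f₀ + 2f₁ + 2f₂ + f₃] = 0.5·(165) = 82.5.

82.5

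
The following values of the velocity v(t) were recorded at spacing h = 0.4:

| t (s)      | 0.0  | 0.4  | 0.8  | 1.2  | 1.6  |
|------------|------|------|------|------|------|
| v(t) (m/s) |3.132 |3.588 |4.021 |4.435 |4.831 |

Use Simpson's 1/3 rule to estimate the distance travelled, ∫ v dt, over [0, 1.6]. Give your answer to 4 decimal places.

h = 0.4, n = 4.
(h/3)·[y₀ + 4y₁ + 2y₂ + 4y₃ + y₄] = 0.133333·(48.097) = 6.4129.

6.4129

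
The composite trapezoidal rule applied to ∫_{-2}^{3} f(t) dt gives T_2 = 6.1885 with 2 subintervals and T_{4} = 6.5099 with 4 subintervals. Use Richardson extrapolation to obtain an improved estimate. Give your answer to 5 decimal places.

6.61703

R = (4·T_{4} − T_2) / 3 = (4·6.5099 − 6.1885)/3 = (19.8511)/3 = 6.61703.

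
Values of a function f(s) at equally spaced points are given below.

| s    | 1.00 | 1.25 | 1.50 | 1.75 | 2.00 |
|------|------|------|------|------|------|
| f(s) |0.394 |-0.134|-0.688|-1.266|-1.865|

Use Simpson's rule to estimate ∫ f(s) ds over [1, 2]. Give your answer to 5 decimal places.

-0.70392

h = 0.25, n = 4.
(h/3)·[y₀ + 4y₁ + 2y₂ + 4y₃ + y₄] = 0.083333·(-8.447) = -0.70392.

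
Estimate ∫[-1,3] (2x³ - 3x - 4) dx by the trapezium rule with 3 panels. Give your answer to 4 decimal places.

h = (3 − (-1))/3 = 1.333333.
Nodes x₀,…,x₃ = -1, 0.333333, 1.666667, 3.
f(x) = 2x³ - 3x - 4: f₀=-3, f₁=-4.925926, f₂=0.259259, f₃=41.
(h/2)·[f₀ + 2f₁ + 2f₂ + f₃] = 0.666667·(28.666667) = 19.1111.

19.1111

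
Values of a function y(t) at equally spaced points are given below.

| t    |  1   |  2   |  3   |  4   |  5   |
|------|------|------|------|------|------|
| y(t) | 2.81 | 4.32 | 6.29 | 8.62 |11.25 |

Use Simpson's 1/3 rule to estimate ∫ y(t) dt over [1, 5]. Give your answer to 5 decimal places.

26.13333

h = 1, n = 4.
(h/3)·[y₀ + 4y₁ + 2y₂ + 4y₃ + y₄] = 0.333333·(78.40) = 26.13333.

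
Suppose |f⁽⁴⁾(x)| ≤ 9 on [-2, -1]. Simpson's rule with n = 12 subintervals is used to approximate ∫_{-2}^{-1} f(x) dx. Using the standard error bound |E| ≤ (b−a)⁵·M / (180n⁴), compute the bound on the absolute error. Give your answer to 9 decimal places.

|E| ≤ (1)⁵·9 / (180·12⁴) = 9/3732480 = 0.000002411.

0.000002411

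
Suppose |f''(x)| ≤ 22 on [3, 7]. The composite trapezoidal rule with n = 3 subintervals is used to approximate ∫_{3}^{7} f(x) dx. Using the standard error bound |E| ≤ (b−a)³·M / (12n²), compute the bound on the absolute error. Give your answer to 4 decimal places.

|E| ≤ (4)³·22 / (12·3²) = 1408/108 = 13.0370.

13.0370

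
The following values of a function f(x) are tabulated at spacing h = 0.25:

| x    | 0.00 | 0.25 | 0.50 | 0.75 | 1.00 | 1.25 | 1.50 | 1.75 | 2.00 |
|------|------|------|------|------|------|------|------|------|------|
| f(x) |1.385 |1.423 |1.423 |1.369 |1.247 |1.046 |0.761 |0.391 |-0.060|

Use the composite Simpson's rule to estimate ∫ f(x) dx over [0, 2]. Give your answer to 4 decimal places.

h = 0.25, n = 8.
(h/3)·[y₀ + 4y₁ + 2y₂ + 4y₃ + 2y₄ + 4y₅ + 2y₆ + 4y₇ + y₈] = 0.083333·(25.103) = 2.0919.

2.0919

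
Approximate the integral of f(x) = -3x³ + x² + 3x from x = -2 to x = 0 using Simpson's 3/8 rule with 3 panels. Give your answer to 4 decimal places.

h = (0 − (-2))/3 = 0.666667.
Nodes x₀,…,x₃ = -2, -1.333333, -0.666667, 0.
f(x) = -3x³ + x² + 3x: f₀=22, f₁=4.888889, f₂=-0.666667, f₃=0.
(3h/8)·[f₀ + 3f₁ + 3f₂ + f₃] = 0.25·(34.666667) = 8.6667.

8.6667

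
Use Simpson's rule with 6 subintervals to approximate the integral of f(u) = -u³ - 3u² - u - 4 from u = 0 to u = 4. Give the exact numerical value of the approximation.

h = (4 − 0)/6 = 0.666667.
Nodes u₀,…,u₆ = 0, 0.666667, 1.333333, 2, 2.666667, 3.333333, 4.
f(u) = -u³ - 3u² - u - 4: f₀=-4, f₁=-6.296296, f₂=-13.037037, f₃=-26, f₄=-46.962963, f₅=-77.703704, f₆=-120.
(h/3)·[f₀ + 4f₁ + 2f₂ + 4f₃ + 2f₄ + 4f₅ + f₆] = 0.222222·(-684) = -152.

-152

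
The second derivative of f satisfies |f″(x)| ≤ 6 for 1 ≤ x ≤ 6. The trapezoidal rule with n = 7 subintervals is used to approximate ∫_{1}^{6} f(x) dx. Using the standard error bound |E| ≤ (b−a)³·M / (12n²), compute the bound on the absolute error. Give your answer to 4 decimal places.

1.2755

|E| ≤ (5)³·6 / (12·7²) = 750/588 = 1.2755.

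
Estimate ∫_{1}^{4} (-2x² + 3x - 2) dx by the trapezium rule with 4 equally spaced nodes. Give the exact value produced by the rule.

-26.5

h = (4 − 1)/3 = 1.
Nodes x₀,…,x₃ = 1, 2, 3, 4.
f(x) = -2x² + 3x - 2: f₀=-1, f₁=-4, f₂=-11, f₃=-22.
(h/2)·[f₀ + 2f₁ + 2f₂ + f₃] = 0.5·(-53) = -26.5.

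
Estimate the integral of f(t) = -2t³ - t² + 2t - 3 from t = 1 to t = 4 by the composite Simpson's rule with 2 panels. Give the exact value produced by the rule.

h = (4 − 1)/2 = 1.5.
Nodes t₀,…,t₂ = 1, 2.5, 4.
f(t) = -2t³ - t² + 2t - 3: f₀=-4, f₁=-35.5, f₂=-139.
(h/3)·[f₀ + 4f₁ + f₂] = 0.5·(-285) = -142.5.

-142.5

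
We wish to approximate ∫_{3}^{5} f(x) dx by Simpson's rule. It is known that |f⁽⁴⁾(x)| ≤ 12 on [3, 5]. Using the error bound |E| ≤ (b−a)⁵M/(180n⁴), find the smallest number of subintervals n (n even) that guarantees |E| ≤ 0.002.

6

Need 384/(180n⁴) ≤ 0.002.
n⁴ ≥ 384/(180·0.002) = 1066.67 ⇒ n ≥ 5.7149, so the smallest even n is 6. (n must be even for Simpson's rule.)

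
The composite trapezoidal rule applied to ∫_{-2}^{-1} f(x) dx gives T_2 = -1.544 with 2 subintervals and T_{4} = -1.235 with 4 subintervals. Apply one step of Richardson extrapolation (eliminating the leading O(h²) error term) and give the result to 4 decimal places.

-1.1320

R = (4·T_{4} − T_2) / 3 = (4·(-1.235) − (-1.544))/3 = (-3.396)/3 = -1.1320.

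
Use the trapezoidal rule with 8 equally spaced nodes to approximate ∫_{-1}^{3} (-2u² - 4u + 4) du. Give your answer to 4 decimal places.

-19.1020

h = (3 − (-1))/7 = 0.571429.
Nodes u₀,…,u₇ = -1, -0.428571, 0.142857, 0.714286, 1.285714, 1.857143, 2.428571, 3.
f(u) = -2u² - 4u + 4: f₀=6, f₁=5.346939, f₂=3.387755, f₃=0.122449, f₄=-4.448980, f₅=-10.326531, f₆=-17.510204, f₇=-26.
(h/2)·[f₀ + 2f₁ + 2f₂ + 2f₃ + 2f₄ + 2f₅ + 2f₆ + f₇] = 0.285714·(-66.857143) = -19.1020.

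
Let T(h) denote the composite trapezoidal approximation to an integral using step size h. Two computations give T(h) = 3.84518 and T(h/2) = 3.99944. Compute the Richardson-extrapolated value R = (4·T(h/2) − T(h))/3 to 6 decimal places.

4.050860

R = (4·T(h/2) − T(h)) / 3 = (4·3.99944 − 3.84518)/3 = (12.15258)/3 = 4.050860.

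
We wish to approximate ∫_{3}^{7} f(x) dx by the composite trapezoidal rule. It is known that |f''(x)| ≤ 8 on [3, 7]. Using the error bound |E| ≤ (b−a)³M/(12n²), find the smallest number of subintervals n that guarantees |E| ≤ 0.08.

24

Need 512/(12n²) ≤ 0.08.
n² ≥ 512/(12·0.08) = 533.333 ⇒ n ≥ 23.0940, so the smallest n is 24.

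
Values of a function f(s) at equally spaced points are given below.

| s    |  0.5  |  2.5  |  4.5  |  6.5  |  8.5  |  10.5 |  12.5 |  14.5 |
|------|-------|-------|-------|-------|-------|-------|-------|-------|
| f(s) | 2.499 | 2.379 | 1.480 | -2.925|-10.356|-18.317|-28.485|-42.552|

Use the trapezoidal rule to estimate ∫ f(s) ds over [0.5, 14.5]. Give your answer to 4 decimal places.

-152.5010

h = 2, n = 7.
(h/2)·[y₀ + 2y₁ + 2y₂ + 2y₃ + 2y₄ + 2y₅ + 2y₆ + y₇] = 1·(-152.501) = -152.5010.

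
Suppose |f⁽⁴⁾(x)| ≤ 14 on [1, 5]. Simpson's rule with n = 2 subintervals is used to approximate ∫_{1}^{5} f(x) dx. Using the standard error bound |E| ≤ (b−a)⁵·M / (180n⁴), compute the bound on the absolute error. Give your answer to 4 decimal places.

|E| ≤ (4)⁵·14 / (180·2⁴) = 14336/2880 = 4.9778.

4.9778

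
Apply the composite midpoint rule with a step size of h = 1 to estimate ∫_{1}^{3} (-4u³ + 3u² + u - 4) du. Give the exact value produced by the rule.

-54.5

h = (3 − 1)/2 = 1.
Midpoints m₁,…,m₂ = 1.5, 2.5.
f(m₁)=-9.25, f(m₂)=-45.25.
h·[f(m₁) + f(m₂)] = 1·(-54.5) = -54.5.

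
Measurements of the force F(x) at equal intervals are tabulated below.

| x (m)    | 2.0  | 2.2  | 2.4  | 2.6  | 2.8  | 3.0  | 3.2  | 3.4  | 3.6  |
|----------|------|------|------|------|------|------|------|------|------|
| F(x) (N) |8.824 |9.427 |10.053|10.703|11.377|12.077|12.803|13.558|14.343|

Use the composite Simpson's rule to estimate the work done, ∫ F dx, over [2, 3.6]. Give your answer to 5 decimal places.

h = 0.2, n = 8.
(h/3)·[y₀ + 4y₁ + 2y₂ + 4y₃ + 2y₄ + 4y₅ + 2y₆ + 4y₇ + y₈] = 0.066667·(274.693) = 18.31287.

18.31287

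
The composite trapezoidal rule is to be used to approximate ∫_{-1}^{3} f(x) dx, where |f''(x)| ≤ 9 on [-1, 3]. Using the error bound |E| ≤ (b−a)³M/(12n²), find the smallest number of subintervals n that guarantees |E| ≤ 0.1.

Need 576/(12n²) ≤ 0.1.
n² ≥ 576/(12·0.1) = 480 ⇒ n ≥ 21.9089, so the smallest n is 22.

22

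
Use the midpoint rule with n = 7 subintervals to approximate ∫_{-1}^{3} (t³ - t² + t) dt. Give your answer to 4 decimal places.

h = (3 − (-1))/7 = 0.571429.
Midpoints m₁,…,m₇ = -0.714286, -0.142857, 0.428571, 1, 1.571429, 2.142857, 2.714286.
f(m₁)=-1.588921, f(m₂)=-0.166181, f(m₃)=0.323615, f(m₄)=1, f(m₅)=2.982507, f(m₆)=7.390671, f(m₇)=15.344023.
h·[f(m₁) + f(m₂) + f(m₃) + f(m₄) + f(m₅) + f(m₆) + f(m₇)] = 0.571429·(25.285714) = 14.4490.

14.4490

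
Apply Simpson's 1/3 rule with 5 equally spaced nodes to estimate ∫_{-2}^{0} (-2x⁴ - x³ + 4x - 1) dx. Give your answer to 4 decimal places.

h = (0 − (-2))/4 = 0.5.
Nodes x₀,…,x₄ = -2, -1.5, -1, -0.5, 0.
f(x) = -2x⁴ - x³ + 4x - 1: f₀=-33, f₁=-13.75, f₂=-6, f₃=-3, f₄=-1.
(h/3)·[f₀ + 4f₁ + 2f₂ + 4f₃ + f₄] = 0.166667·(-113) = -18.8333.

-18.8333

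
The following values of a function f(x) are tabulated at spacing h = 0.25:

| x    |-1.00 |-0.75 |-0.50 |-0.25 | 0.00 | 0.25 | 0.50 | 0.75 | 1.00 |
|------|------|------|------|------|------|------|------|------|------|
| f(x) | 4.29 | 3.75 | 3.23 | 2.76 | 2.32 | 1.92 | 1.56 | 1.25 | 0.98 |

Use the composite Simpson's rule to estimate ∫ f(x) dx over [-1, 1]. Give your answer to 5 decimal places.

4.85083

h = 0.25, n = 8.
(h/3)·[y₀ + 4y₁ + 2y₂ + 4y₃ + 2y₄ + 4y₅ + 2y₆ + 4y₇ + y₈] = 0.083333·(58.21) = 4.85083.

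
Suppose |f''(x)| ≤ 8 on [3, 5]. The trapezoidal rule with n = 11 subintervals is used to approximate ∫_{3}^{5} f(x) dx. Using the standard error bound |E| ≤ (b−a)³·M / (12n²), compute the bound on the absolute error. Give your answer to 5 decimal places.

|E| ≤ (2)³·8 / (12·11²) = 64/1452 = 0.04408.

0.04408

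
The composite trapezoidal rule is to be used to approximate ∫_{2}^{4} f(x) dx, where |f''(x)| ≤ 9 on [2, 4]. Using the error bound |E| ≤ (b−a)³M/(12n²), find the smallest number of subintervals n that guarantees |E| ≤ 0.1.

8

Need 72/(12n²) ≤ 0.1.
n² ≥ 72/(12·0.1) = 60 ⇒ n ≥ 7.7460, so the smallest n is 8.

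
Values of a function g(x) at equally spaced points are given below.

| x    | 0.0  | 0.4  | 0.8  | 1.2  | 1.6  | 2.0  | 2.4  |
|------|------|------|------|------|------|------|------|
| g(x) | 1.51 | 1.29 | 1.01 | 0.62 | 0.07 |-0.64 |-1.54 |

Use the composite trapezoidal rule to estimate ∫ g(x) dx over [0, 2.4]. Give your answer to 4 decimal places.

0.9340

h = 0.4, n = 6.
(h/2)·[y₀ + 2y₁ + 2y₂ + 2y₃ + 2y₄ + 2y₅ + y₆] = 0.2·(4.67) = 0.9340.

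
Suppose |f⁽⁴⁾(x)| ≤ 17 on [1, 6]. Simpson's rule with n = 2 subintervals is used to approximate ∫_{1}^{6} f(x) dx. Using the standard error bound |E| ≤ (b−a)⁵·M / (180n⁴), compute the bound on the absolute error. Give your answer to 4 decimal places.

18.4462

|E| ≤ (5)⁵·17 / (180·2⁴) = 53125/2880 = 18.4462.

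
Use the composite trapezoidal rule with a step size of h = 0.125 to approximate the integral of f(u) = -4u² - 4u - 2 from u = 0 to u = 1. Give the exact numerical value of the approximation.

-5.34375

h = (1 − 0)/8 = 0.125.
Nodes u₀,…,u₈ = 0, 0.125, 0.25, 0.375, 0.5, 0.625, 0.75, 0.875, 1.
f(u) = -4u² - 4u - 2: f₀=-2, f₁=-2.5625, f₂=-3.25, f₃=-4.0625, f₄=-5, f₅=-6.0625, f₆=-7.25, f₇=-8.5625, f₈=-10.
(h/2)·[f₀ + 2f₁ + 2f₂ + 2f₃ + 2f₄ + 2f₅ + 2f₆ + 2f₇ + f₈] = 0.0625·(-85.5) = -5.34375.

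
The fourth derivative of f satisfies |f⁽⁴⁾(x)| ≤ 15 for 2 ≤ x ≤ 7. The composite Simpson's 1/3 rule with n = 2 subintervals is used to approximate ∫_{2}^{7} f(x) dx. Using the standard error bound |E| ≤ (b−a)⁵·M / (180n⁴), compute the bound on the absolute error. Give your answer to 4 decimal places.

|E| ≤ (5)⁵·15 / (180·2⁴) = 46875/2880 = 16.2760.

16.2760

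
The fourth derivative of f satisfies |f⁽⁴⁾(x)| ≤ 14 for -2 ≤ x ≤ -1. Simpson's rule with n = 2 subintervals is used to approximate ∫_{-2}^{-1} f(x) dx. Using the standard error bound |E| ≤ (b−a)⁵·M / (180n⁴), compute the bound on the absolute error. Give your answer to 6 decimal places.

0.004861

|E| ≤ (1)⁵·14 / (180·2⁴) = 14/2880 = 0.004861.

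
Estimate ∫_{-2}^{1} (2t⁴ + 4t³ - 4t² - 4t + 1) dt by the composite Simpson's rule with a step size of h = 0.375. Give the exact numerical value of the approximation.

h = (1 − (-2))/8 = 0.375.
Nodes t₀,…,t₈ = -2, -1.625, -1.25, -0.875, -0.5, -0.125, 0.25, 0.625, 1.
f(t) = 2t⁴ + 4t³ - 4t² - 4t + 1: f₀=-7, f₁=-6.28076171875, f₂=-3.1796875, f₃=-0.06982421875, f₄=1.625, f₅=1.43017578125, f₆=-0.1796875, f₇=-1.78076171875, f₈=-1.
(h/3)·[f₀ + 4f₁ + 2f₂ + 4f₃ + 2f₄ + 4f₅ + 2f₆ + 4f₇ + f₈] = 0.125·(-38.2734375) = -4.7841796875.

-4.7841796875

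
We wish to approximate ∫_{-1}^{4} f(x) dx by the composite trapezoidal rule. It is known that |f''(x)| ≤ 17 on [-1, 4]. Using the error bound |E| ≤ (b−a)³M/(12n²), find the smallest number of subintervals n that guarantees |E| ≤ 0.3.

Need 2125/(12n²) ≤ 0.3.
n² ≥ 2125/(12·0.3) = 590.278 ⇒ n ≥ 24.2956, so the smallest n is 25.

25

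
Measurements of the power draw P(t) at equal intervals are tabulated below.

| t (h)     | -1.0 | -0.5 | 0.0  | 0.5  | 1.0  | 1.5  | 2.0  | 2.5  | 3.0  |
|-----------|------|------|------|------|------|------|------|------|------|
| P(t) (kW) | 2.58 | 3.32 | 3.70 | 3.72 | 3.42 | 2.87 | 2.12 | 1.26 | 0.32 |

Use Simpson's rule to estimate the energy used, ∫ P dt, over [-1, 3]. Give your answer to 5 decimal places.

11.01000

h = 0.5, n = 8.
(h/3)·[y₀ + 4y₁ + 2y₂ + 4y₃ + 2y₄ + 4y₅ + 2y₆ + 4y₇ + y₈] = 0.166667·(66.06) = 11.01000.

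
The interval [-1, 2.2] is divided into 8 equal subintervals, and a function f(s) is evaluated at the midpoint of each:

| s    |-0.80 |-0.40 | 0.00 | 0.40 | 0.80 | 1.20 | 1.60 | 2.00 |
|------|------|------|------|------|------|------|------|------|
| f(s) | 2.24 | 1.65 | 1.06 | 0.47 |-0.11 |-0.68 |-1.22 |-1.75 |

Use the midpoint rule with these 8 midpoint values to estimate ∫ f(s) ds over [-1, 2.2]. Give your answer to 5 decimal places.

0.66400

h = 0.4, n = 8.
h·[y(m₁) + y(m₂) + y(m₃) + y(m₄) + y(m₅) + y(m₆) + y(m₇) + y(m₈)] = 0.4·(1.66) = 0.66400.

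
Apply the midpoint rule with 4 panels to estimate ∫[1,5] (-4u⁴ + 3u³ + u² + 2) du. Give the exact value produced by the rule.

h = (5 − 1)/4 = 1.
Midpoints m₁,…,m₄ = 1.5, 2.5, 3.5, 4.5.
f(m₁)=-5.875, f(m₂)=-101.125, f(m₃)=-457.375, f(m₄)=-1344.625.
h·[f(m₁) + f(m₂) + f(m₃) + f(m₄)] = 1·(-1909) = -1909.

-1909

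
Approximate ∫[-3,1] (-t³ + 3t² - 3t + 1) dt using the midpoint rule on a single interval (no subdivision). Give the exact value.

M = (b−a)·f(-1) = 4·(8) = 32.

32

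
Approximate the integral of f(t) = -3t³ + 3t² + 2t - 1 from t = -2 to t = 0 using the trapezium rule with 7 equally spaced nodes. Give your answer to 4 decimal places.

h = (0 − (-2))/6 = 0.333333.
Nodes t₀,…,t₆ = -2, -1.666667, -1.333333, -1, -0.666667, -0.333333, 0.
f(t) = -3t³ + 3t² + 2t - 1: f₀=31, f₁=17.888889, f₂=8.777778, f₃=3, f₄=-0.111111, f₅=-1.222222, f₆=-1.
(h/2)·[f₀ + 2f₁ + 2f₂ + 2f₃ + 2f₄ + 2f₅ + f₆] = 0.166667·(86.666667) = 14.4444.

14.4444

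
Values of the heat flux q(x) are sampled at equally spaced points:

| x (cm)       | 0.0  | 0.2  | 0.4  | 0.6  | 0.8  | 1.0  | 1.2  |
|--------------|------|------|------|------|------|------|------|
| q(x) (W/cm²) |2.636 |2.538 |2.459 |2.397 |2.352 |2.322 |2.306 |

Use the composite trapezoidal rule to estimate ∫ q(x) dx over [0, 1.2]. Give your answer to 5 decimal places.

h = 0.2, n = 6.
(h/2)·[y₀ + 2y₁ + 2y₂ + 2y₃ + 2y₄ + 2y₅ + y₆] = 0.1·(29.078) = 2.90780.

2.90780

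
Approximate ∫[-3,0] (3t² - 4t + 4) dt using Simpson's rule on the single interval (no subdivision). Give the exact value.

57

S = (b−a)/6 · [f(-3) + 4f(-1.5) + f(0)] = 0.5·[43 + 4·16.75 + 4] = 57.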